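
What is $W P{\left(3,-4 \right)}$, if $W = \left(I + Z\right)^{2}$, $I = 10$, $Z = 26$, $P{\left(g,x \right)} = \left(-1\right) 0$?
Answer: $0$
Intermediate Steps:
$P{\left(g,x \right)} = 0$
$W = 1296$ ($W = \left(10 + 26\right)^{2} = 36^{2} = 1296$)
$W P{\left(3,-4 \right)} = 1296 \cdot 0 = 0$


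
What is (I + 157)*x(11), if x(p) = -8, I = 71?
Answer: -1824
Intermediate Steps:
(I + 157)*x(11) = (71 + 157)*(-8) = 228*(-8) = -1824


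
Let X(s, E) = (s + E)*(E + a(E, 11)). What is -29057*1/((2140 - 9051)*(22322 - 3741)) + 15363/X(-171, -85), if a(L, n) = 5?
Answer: 1973408476993/2629904199680 ≈ 0.75037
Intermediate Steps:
X(s, E) = (5 + E)*(E + s) (X(s, E) = (s + E)*(E + 5) = (E + s)*(5 + E) = (5 + E)*(E + s))
-29057*1/((2140 - 9051)*(22322 - 3741)) + 15363/X(-171, -85) = -29057*1/((2140 - 9051)*(22322 - 3741)) + 15363/((-85)² + 5*(-85) + 5*(-171) - 85*(-171)) = -29057/((-6911*18581)) + 15363/(7225 - 425 - 855 + 14535) = -29057/(-128413291) + 15363/20480 = -29057*(-1/128413291) + 15363*(1/20480) = 29057/128413291 + 15363/20480 = 1973408476993/2629904199680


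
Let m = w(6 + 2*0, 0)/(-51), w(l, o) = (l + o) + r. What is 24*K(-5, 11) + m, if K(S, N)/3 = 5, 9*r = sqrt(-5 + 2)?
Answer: 6118/17 - I*sqrt(3)/459 ≈ 359.88 - 0.0037735*I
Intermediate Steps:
r = I*sqrt(3)/9 (r = sqrt(-5 + 2)/9 = sqrt(-3)/9 = (I*sqrt(3))/9 = I*sqrt(3)/9 ≈ 0.19245*I)
K(S, N) = 15 (K(S, N) = 3*5 = 15)
w(l, o) = l + o + I*sqrt(3)/9 (w(l, o) = (l + o) + I*sqrt(3)/9 = l + o + I*sqrt(3)/9)
m = -2/17 - I*sqrt(3)/459 (m = ((6 + 2*0) + 0 + I*sqrt(3)/9)/(-51) = ((6 + 0) + 0 + I*sqrt(3)/9)*(-1/51) = (6 + 0 + I*sqrt(3)/9)*(-1/51) = (6 + I*sqrt(3)/9)*(-1/51) = -2/17 - I*sqrt(3)/459 ≈ -0.11765 - 0.0037735*I)
24*K(-5, 11) + m = 24*15 + (-2/17 - I*sqrt(3)/459) = 360 + (-2/17 - I*sqrt(3)/459) = 6118/17 - I*sqrt(3)/459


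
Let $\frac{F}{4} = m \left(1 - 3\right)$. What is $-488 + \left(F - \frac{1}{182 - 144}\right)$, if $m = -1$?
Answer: $- \frac{18241}{38} \approx -480.03$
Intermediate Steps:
$F = 8$ ($F = 4 \left(- (1 - 3)\right) = 4 \left(\left(-1\right) \left(-2\right)\right) = 4 \cdot 2 = 8$)
$-488 + \left(F - \frac{1}{182 - 144}\right) = -488 + \left(8 - \frac{1}{182 - 144}\right) = -488 + \left(8 - \frac{1}{38}\right) = -488 + \frac{303}{38} = - \frac{18241}{38}$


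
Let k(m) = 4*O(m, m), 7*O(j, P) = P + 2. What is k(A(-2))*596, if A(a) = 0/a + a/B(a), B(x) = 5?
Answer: 19072/35 ≈ 544.91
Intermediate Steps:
O(j, P) = 2/7 + P/7 (O(j, P) = (P + 2)/7 = (2 + P)/7 = 2/7 + P/7)
A(a) = a/5 (A(a) = 0/a + a/5 = 0 + a*(⅕) = 0 + a/5 = a/5)
k(m) = 8/7 + 4*m/7 (k(m) = 4*(2/7 + m/7) = 8/7 + 4*m/7)
k(A(-2))*596 = (8/7 + 4*((⅕)*(-2))/7)*596 = (8/7 + (4/7)*(-⅖))*596 = (8/7 - 8/35)*596 = (32/35)*596 = 19072/35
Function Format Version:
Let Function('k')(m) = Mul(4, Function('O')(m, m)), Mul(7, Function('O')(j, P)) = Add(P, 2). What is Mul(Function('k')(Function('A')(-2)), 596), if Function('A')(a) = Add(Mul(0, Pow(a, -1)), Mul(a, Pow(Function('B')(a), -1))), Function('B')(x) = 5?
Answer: Rational(19072, 35) ≈ 544.91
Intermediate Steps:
Function('O')(j, P) = Add(Rational(2, 7), Mul(Rational(1, 7), P)) (Function('O')(j, P) = Mul(Rational(1, 7), Add(P, 2)) = Mul(Rational(1, 7), Add(2, P)) = Add(Rational(2, 7), Mul(Rational(1, 7), P)))
Function('A')(a) = Mul(Rational(1, 5), a) (Function('A')(a) = Add(Mul(0, Pow(a, -1)), Mul(a, Pow(5, -1))) = Add(0, Mul(a, Rational(1, 5))) = Add(0, Mul(Rational(1, 5), a)) = Mul(Rational(1, 5), a))
Function('k')(m) = Add(Rational(8, 7), Mul(Rational(4, 7), m)) (Function('k')(m) = Mul(4, Add(Rational(2, 7), Mul(Rational(1, 7), m))) = Add(Rational(8, 7), Mul(Rational(4, 7), m)))
Mul(Function('k')(Function('A')(-2)), 596) = Mul(Add(Rational(8, 7), Mul(Rational(4, 7), Mul(Rational(1, 5), -2))), 596) = Mul(Add(Rational(8, 7), Mul(Rational(4, 7), Rational(-2, 5))), 596) = Mul(Add(Rational(8, 7), Rational(-8, 35)), 596) = Mul(Rational(32, 35), 596) = Rational(19072, 35)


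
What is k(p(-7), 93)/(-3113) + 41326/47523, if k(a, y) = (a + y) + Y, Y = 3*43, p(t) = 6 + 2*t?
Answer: 118477916/147939099 ≈ 0.80086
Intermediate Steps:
Y = 129
k(a, y) = 129 + a + y (k(a, y) = (a + y) + 129 = 129 + a + y)
k(p(-7), 93)/(-3113) + 41326/47523 = (129 + (6 + 2*(-7)) + 93)/(-3113) + 41326/47523 = (129 + (6 - 14) + 93)*(-1/3113) + 41326*(1/47523) = (129 - 8 + 93)*(-1/3113) + 41326/47523 = 214*(-1/3113) + 41326/47523 = -214/3113 + 41326/47523 = 118477916/147939099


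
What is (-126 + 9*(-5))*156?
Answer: -26676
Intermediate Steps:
(-126 + 9*(-5))*156 = (-126 - 45)*156 = -171*156 = -26676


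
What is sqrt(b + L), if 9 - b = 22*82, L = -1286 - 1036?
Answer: I*sqrt(4117) ≈ 64.164*I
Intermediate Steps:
L = -2322
b = -1795 (b = 9 - 22*82 = 9 - 1*1804 = 9 - 1804 = -1795)
sqrt(b + L) = sqrt(-1795 - 2322) = sqrt(-4117) = I*sqrt(4117)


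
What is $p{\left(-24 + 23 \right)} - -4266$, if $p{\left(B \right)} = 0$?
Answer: $4266$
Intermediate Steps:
$p{\left(-24 + 23 \right)} - -4266 = 0 - -4266 = 0 + 4266 = 4266$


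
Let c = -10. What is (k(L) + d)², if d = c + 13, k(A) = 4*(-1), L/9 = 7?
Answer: 1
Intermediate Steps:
L = 63 (L = 9*7 = 63)
k(A) = -4
d = 3 (d = -10 + 13 = 3)
(k(L) + d)² = (-4 + 3)² = (-1)² = 1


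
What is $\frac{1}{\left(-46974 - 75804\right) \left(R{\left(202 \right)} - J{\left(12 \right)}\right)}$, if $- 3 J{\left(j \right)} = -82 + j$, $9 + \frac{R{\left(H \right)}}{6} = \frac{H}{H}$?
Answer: $\frac{1}{8758164} \approx 1.1418 \cdot 10^{-7}$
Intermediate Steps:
$R{\left(H \right)} = -48$ ($R{\left(H \right)} = -54 + 6 \frac{H}{H} = -54 + 6 \cdot 1 = -54 + 6 = -48$)
$J{\left(j \right)} = \frac{82}{3} - \frac{j}{3}$ ($J{\left(j \right)} = - \frac{-82 + j}{3} = \frac{82}{3} - \frac{j}{3}$)
$\frac{1}{\left(-46974 - 75804\right) \left(R{\left(202 \right)} - J{\left(12 \right)}\right)} = \frac{1}{\left(-46974 - 75804\right) \left(-48 - \left(\frac{82}{3} - 4\right)\right)} = \frac{1}{\left(-122778\right) \left(-48 - \left(\frac{82}{3} - 4\right)\right)} = - \frac{1}{122778 \left(-48 - \frac{70}{3}\right)} = - \frac{1}{122778 \left(- \frac{214}{3}\right)} = \left(- \frac{1}{122778}\right) \left(- \frac{3}{214}\right) = \frac{1}{8758164}$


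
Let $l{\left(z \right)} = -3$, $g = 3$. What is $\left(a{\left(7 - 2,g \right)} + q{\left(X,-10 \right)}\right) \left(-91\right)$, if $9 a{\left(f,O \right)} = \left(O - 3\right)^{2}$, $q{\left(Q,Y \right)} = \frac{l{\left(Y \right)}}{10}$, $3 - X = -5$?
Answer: $\frac{273}{10} \approx 27.3$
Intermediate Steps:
$X = 8$ ($X = 3 - -5 = 3 + 5 = 8$)
$q{\left(Q,Y \right)} = - \frac{3}{10}$
$a{\left(f,O \right)} = \frac{\left(-3 + O\right)^{2}}{9}$ ($a{\left(f,O \right)} = \frac{\left(O - 3\right)^{2}}{9} = \frac{\left(-3 + O\right)^{2}}{9}$)
$\left(a{\left(7 - 2,g \right)} + q{\left(X,-10 \right)}\right) \left(-91\right) = \left(\frac{\left(-3 + 3\right)^{2}}{9} - \frac{3}{10}\right) \left(-91\right) = \left(\frac{0^{2}}{9} - \frac{3}{10}\right) \left(-91\right) = \left(\frac{1}{9} \cdot 0 - \frac{3}{10}\right) \left(-91\right) = \left(0 - \frac{3}{10}\right) \left(-91\right) = \left(- \frac{3}{10}\right) \left(-91\right) = \frac{273}{10}$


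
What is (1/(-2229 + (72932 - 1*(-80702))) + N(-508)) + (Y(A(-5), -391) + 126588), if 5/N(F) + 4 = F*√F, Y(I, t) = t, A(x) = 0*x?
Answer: 626210646408702727/4962167455460 + 635*I*√127/16387066 ≈ 1.262e+5 + 0.00043669*I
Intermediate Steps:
A(x) = 0
N(F) = 5/(-4 + F^(3/2)) (N(F) = 5/(-4 + F*√F) = 5/(-4 + F^(3/2)))
(1/(-2229 + (72932 - 1*(-80702))) + N(-508)) + (Y(A(-5), -391) + 126588) = (1/(-2229 + (72932 - 1*(-80702))) + 5/(-4 + (-508)^(3/2))) + (-391 + 126588) = (1/(-2229 + (72932 + 80702)) + 5/(-4 - 1016*I*√127)) + 126197 = (1/(-2229 + 153634) + 5/(-4 - 1016*I*√127)) + 126197 = (1/151405 + 5/(-4 - 1016*I*√127)) + 126197 = 19106856786/151405 + 5/(-4 - 1016*I*√127)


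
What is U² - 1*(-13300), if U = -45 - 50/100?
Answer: 61481/4 ≈ 15370.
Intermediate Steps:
U = -91/2 (U = -45 - 50/100 = -45 - 1*½ = -45 - ½ = -91/2 ≈ -45.500)
U² - 1*(-13300) = (-91/2)² - 1*(-13300) = 8281/4 + 13300 = 61481/4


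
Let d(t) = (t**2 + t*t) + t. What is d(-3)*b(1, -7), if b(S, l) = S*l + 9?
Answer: 30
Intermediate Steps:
b(S, l) = 9 + S*l
d(t) = t + 2*t**2 (d(t) = (t**2 + t**2) + t = 2*t**2 + t = t + 2*t**2)
d(-3)*b(1, -7) = (-3*(1 + 2*(-3)))*(9 + 1*(-7)) = (-3*(1 - 6))*(9 - 7) = -3*(-5)*2 = 15*2 = 30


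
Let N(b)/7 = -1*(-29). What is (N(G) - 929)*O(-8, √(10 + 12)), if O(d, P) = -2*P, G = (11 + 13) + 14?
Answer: 1452*√22 ≈ 6810.5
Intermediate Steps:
G = 38 (G = 24 + 14 = 38)
N(b) = 203 (N(b) = 7*(-1*(-29)) = 7*29 = 203)
(N(G) - 929)*O(-8, √(10 + 12)) = (203 - 929)*(-2*√(10 + 12)) = -(-1452)*√22 = 1452*√22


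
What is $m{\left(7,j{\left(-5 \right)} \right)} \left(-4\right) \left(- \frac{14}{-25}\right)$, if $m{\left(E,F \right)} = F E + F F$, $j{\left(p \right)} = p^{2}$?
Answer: $-1792$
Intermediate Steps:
$m{\left(E,F \right)} = F^{2} + E F$ ($m{\left(E,F \right)} = E F + F^{2} = F^{2} + E F$)
$m{\left(7,j{\left(-5 \right)} \right)} \left(-4\right) \left(- \frac{14}{-25}\right) = \left(-5\right)^{2} \left(7 + \left(-5\right)^{2}\right) \left(-4\right) \left(- \frac{14}{-25}\right) = 25 \left(7 + 25\right) \left(-4\right) \left(\left(-14\right) \left(- \frac{1}{25}\right)\right) = 25 \cdot 32 \left(-4\right) \frac{14}{25} = 800 \left(-4\right) \frac{14}{25} = \left(-3200\right) \frac{14}{25} = -1792$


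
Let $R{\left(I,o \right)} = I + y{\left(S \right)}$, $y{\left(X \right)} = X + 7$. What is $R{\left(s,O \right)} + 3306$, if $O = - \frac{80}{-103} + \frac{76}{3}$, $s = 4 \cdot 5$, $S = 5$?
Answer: $3338$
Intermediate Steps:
$s = 20$
$y{\left(X \right)} = 7 + X$
$O = \frac{8068}{309}$ ($O = \left(-80\right) \left(- \frac{1}{103}\right) + 76 \cdot \frac{1}{3} = \frac{80}{103} + \frac{76}{3} = \frac{8068}{309} \approx 26.11$)
$R{\left(I,o \right)} = 12 + I$ ($R{\left(I,o \right)} = I + \left(7 + 5\right) = I + 12 = 12 + I$)
$R{\left(s,O \right)} + 3306 = \left(12 + 20\right) + 3306 = 32 + 3306 = 3338$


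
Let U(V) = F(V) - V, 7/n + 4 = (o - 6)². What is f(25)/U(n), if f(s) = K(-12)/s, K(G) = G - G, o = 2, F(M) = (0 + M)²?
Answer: 0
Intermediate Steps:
F(M) = M²
n = 7/12 (n = 7/(-4 + (2 - 6)²) = 7/(-4 + (-4)²) = 7/(-4 + 16) = 7/12 ≈ 0.58333)
K(G) = 0
f(s) = 0 (f(s) = 0/s = 0)
U(V) = V² - V
f(25)/U(n) = 0/((7*(-1 + 7/12)/12)) = 0/(((7/12)*(-5/12))) = 0/(-35/144) = 0*(-144/35) = 0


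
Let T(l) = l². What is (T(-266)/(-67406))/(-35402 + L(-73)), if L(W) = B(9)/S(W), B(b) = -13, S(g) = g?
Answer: 2582594/87099775099 ≈ 2.9651e-5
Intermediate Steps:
L(W) = -13/W
(T(-266)/(-67406))/(-35402 + L(-73)) = ((-266)²/(-67406))/(-35402 - 13/(-73)) = (70756*(-1/67406))/(-35402 - 13*(-1/73)) = -35378/(33703*(-35402 + 13/73)) = -35378/(33703*(-2584333/73)) = -35378/33703*(-73/2584333) = 2582594/87099775099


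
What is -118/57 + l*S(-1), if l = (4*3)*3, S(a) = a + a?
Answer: -4222/57 ≈ -74.070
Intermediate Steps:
S(a) = 2*a
l = 36 (l = 12*3 = 36)
-118/57 + l*S(-1) = -118/57 + 36*(2*(-1)) = -118*1/57 + 36*(-2) = -118/57 - 72 = -4222/57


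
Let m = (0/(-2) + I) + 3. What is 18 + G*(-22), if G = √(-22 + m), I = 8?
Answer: 18 - 22*I*√11 ≈ 18.0 - 72.966*I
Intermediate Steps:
m = 11 (m = (0/(-2) + 8) + 3 = (0*(-½) + 8) + 3 = (0 + 8) + 3 = 8 + 3 = 11)
G = I*√11 (G = √(-22 + 11) = √(-11) = I*√11 ≈ 3.3166*I)
18 + G*(-22) = 18 + (I*√11)*(-22) = 18 - 22*I*√11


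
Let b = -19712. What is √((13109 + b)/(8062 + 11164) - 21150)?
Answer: I*√7817993406678/19226 ≈ 145.43*I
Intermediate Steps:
√((13109 + b)/(8062 + 11164) - 21150) = √((13109 - 19712)/(8062 + 11164) - 21150) = √(-6603/19226 - 21150) = √(-406636503/19226) = I*√7817993406678/19226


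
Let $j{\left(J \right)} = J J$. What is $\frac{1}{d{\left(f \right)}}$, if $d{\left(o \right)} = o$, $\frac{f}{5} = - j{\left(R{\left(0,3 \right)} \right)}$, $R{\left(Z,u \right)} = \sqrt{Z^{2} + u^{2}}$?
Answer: $- \frac{1}{45} \approx -0.022222$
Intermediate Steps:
$j{\left(J \right)} = J^{2}$
$f = -45$ ($f = 5 \left(- \left(\sqrt{0^{2} + 3^{2}}\right)^{2}\right) = 5 \left(- \left(\sqrt{0 + 9}\right)^{2}\right) = 5 \left(- \left(\sqrt{9}\right)^{2}\right) = 5 \left(- 3^{2}\right) = 5 \left(\left(-1\right) 9\right) = 5 \left(-9\right) = -45$)
$\frac{1}{d{\left(f \right)}} = \frac{1}{-45} = - \frac{1}{45}$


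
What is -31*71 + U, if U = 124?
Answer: -2077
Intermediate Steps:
-31*71 + U = -31*71 + 124 = -2201 + 124 = -2077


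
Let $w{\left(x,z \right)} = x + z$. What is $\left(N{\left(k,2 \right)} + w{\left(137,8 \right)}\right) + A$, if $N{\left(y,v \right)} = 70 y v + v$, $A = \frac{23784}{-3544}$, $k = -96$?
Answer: $- \frac{5891772}{443} \approx -13300.0$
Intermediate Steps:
$A = - \frac{2973}{443}$ ($A = 23784 \left(- \frac{1}{3544}\right) = - \frac{2973}{443} \approx -6.7111$)
$N{\left(y,v \right)} = v + 70 v y$ ($N{\left(y,v \right)} = 70 v y + v = v + 70 v y$)
$\left(N{\left(k,2 \right)} + w{\left(137,8 \right)}\right) + A = \left(2 \left(1 + 70 \left(-96\right)\right) + \left(137 + 8\right)\right) - \frac{2973}{443} = \left(2 \left(1 - 6720\right) + 145\right) - \frac{2973}{443} = \left(2 \left(-6719\right) + 145\right) - \frac{2973}{443} = \left(-13438 + 145\right) - \frac{2973}{443} = -13293 - \frac{2973}{443} = - \frac{5891772}{443}$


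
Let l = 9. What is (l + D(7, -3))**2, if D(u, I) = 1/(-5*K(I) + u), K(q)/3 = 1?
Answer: 5041/64 ≈ 78.766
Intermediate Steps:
K(q) = 3 (K(q) = 3*1 = 3)
D(u, I) = 1/(-15 + u) (D(u, I) = 1/(-5*3 + u) = 1/(-15 + u))
(l + D(7, -3))**2 = (9 + 1/(-15 + 7))**2 = (9 + 1/(-8))**2 = (9 - 1/8)**2 = (71/8)**2 = 5041/64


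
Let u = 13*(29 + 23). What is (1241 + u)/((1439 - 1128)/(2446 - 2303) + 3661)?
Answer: 274131/523834 ≈ 0.52332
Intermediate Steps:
u = 676 (u = 13*52 = 676)
(1241 + u)/((1439 - 1128)/(2446 - 2303) + 3661) = (1241 + 676)/((1439 - 1128)/(2446 - 2303) + 3661) = 1917/(311/143 + 3661) = 1917/(523834/143) = 1917*(143/523834) = 274131/523834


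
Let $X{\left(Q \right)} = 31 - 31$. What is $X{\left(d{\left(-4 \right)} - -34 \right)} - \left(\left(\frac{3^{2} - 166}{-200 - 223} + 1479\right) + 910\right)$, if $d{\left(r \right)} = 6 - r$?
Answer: $- \frac{1010704}{423} \approx -2389.4$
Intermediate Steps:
$X{\left(Q \right)} = 0$ ($X{\left(Q \right)} = 31 - 31 = 0$)
$X{\left(d{\left(-4 \right)} - -34 \right)} - \left(\left(\frac{3^{2} - 166}{-200 - 223} + 1479\right) + 910\right) = 0 - \left(\left(\frac{3^{2} - 166}{-200 - 223} + 1479\right) + 910\right) = 0 - \left(\left(\frac{9 - 166}{-200 + \left(-251 + 28\right)} + 1479\right) + 910\right) = 0 - \left(\left(- \frac{157}{-200 - 223} + 1479\right) + 910\right) = 0 - \left(\left(- \frac{157}{-423} + 1479\right) + 910\right) = 0 - \left(\left(\left(-157\right) \left(- \frac{1}{423}\right) + 1479\right) + 910\right) = 0 - \left(\left(\frac{157}{423} + 1479\right) + 910\right) = 0 - \left(\frac{625774}{423} + 910\right) = 0 - \frac{1010704}{423} = - \frac{1010704}{423}$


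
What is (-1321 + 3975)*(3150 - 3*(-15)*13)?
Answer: 9912690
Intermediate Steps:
(-1321 + 3975)*(3150 - 3*(-15)*13) = 2654*(3150 + 45*13) = 2654*(3150 + 585) = 2654*3735 = 9912690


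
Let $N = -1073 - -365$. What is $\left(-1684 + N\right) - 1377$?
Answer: $-3769$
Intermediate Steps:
$N = -708$ ($N = -1073 + 365 = -708$)
$\left(-1684 + N\right) - 1377 = \left(-1684 - 708\right) - 1377 = -2392 - 1377 = -3769$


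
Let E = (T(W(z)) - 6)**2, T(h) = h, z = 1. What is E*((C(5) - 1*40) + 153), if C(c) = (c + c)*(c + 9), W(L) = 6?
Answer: 0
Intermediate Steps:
C(c) = 2*c*(9 + c) (C(c) = (2*c)*(9 + c) = 2*c*(9 + c))
E = 0 (E = (6 - 6)**2 = 0**2 = 0)
E*((C(5) - 1*40) + 153) = 0*((2*5*(9 + 5) - 1*40) + 153) = 0*((2*5*14 - 40) + 153) = 0*((140 - 40) + 153) = 0*(100 + 153) = 0*253 = 0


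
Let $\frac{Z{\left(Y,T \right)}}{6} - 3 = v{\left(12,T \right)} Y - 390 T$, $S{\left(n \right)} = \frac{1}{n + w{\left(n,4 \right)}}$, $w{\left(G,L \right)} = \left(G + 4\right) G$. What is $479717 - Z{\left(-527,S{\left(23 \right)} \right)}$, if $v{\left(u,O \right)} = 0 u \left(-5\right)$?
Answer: $\frac{77232124}{161} \approx 4.797 \cdot 10^{5}$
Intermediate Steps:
$w{\left(G,L \right)} = G \left(4 + G\right)$ ($w{\left(G,L \right)} = \left(4 + G\right) G = G \left(4 + G\right)$)
$v{\left(u,O \right)} = 0$ ($v{\left(u,O \right)} = 0 \left(-5\right) = 0$)
$S{\left(n \right)} = \frac{1}{n + n \left(4 + n\right)}$
$Z{\left(Y,T \right)} = 18 - 2340 T$ ($Z{\left(Y,T \right)} = 18 + 6 \left(0 Y - 390 T\right) = 18 + 6 \left(0 - 390 T\right) = 18 + 6 \left(- 390 T\right) = 18 - 2340 T$)
$479717 - Z{\left(-527,S{\left(23 \right)} \right)} = 479717 - \left(18 - 2340 \frac{1}{23 \left(5 + 23\right)}\right) = 479717 - \left(18 - 2340 \frac{1}{23 \cdot 28}\right) = 479717 - \left(18 - 2340 \cdot \frac{1}{23} \cdot \frac{1}{28}\right) = 479717 - \left(18 - \frac{585}{161}\right) = 479717 - \frac{2313}{161} = \frac{77232124}{161}$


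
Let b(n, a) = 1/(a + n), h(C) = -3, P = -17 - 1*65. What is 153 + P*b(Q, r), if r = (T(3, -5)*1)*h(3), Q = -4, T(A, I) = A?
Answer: 2071/13 ≈ 159.31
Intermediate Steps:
P = -82 (P = -17 - 65 = -82)
r = -9 (r = (3*1)*(-3) = 3*(-3) = -9)
153 + P*b(Q, r) = 153 - 82/(-9 - 4) = 153 - 82/(-13) = 153 - 82*(-1/13) = 153 + 82/13 = 2071/13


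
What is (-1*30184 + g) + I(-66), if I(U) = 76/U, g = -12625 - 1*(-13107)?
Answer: -980204/33 ≈ -29703.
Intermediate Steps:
g = 482 (g = -12625 + 13107 = 482)
(-1*30184 + g) + I(-66) = (-1*30184 + 482) + 76/(-66) = (-30184 + 482) + 76*(-1/66) = -29702 - 38/33 = -980204/33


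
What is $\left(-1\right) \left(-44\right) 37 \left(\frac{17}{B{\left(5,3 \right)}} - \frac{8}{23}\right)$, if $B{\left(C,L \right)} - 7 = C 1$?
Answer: $\frac{120065}{69} \approx 1740.1$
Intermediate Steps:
$B{\left(C,L \right)} = 7 + C$ ($B{\left(C,L \right)} = 7 + C 1 = 7 + C$)
$\left(-1\right) \left(-44\right) 37 \left(\frac{17}{B{\left(5,3 \right)}} - \frac{8}{23}\right) = \left(-1\right) \left(-44\right) 37 \left(\frac{17}{7 + 5} - \frac{8}{23}\right) = 44 \cdot 37 \left(\frac{17}{12} - \frac{8}{23}\right) = 1628 \left(17 \cdot \frac{1}{12} - \frac{8}{23}\right) = 1628 \left(\frac{17}{12} - \frac{8}{23}\right) = 1628 \cdot \frac{295}{276} = \frac{120065}{69}$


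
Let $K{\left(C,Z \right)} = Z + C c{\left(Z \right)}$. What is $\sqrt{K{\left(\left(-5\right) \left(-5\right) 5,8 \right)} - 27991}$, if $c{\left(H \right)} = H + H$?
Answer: $3 i \sqrt{2887} \approx 161.19 i$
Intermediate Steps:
$c{\left(H \right)} = 2 H$
$K{\left(C,Z \right)} = Z + 2 C Z$ ($K{\left(C,Z \right)} = Z + C 2 Z = Z + 2 C Z$)
$\sqrt{K{\left(\left(-5\right) \left(-5\right) 5,8 \right)} - 27991} = \sqrt{8 \left(1 + 2 \left(-5\right) \left(-5\right) 5\right) - 27991} = \sqrt{8 \left(1 + 2 \cdot 25 \cdot 5\right) - 27991} = \sqrt{8 \left(1 + 2 \cdot 125\right) - 27991} = \sqrt{8 \left(1 + 250\right) - 27991} = \sqrt{8 \cdot 251 - 27991} = \sqrt{2008 - 27991} = \sqrt{-25983} = 3 i \sqrt{2887}$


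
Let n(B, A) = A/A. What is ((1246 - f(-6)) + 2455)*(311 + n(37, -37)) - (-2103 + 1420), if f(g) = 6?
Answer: 1153523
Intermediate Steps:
n(B, A) = 1
((1246 - f(-6)) + 2455)*(311 + n(37, -37)) - (-2103 + 1420) = ((1246 - 1*6) + 2455)*(311 + 1) - (-2103 + 1420) = ((1246 - 6) + 2455)*312 - 1*(-683) = (1240 + 2455)*312 + 683 = 3695*312 + 683 = 1152840 + 683 = 1153523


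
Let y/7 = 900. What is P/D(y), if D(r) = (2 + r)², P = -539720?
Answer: -134930/9928801 ≈ -0.013590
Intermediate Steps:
y = 6300 (y = 7*900 = 6300)
P/D(y) = -539720/(2 + 6300)² = -539720/(6302²) = -539720/39715204 = -539720*1/39715204 = -134930/9928801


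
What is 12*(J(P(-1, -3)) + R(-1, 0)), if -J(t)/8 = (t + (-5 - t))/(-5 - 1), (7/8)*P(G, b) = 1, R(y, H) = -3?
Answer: -116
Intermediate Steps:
P(G, b) = 8/7 (P(G, b) = (8/7)*1 = 8/7)
J(t) = -20/3 (J(t) = -8*(t + (-5 - t))/(-5 - 1) = -(-40)/(-6) = -(-40)*(-1)/6 = -8*⅚ = -20/3)
12*(J(P(-1, -3)) + R(-1, 0)) = 12*(-20/3 - 3) = 12*(-29/3) = -116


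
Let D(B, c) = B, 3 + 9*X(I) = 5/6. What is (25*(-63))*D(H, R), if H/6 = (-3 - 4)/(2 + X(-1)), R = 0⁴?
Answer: 714420/19 ≈ 37601.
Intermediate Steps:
X(I) = -13/54 (X(I) = -⅓ + (5/6)/9 = -⅓ + (5*(⅙))/9 = -⅓ + (⅑)*(⅚) = -⅓ + 5/54 = -13/54)
R = 0
H = -2268/95 (H = 6*((-3 - 4)/(2 - 13/54)) = 6*(-7/95/54) = 6*(-7*54/95) = 6*(-378/95) = -2268/95 ≈ -23.874)
(25*(-63))*D(H, R) = (25*(-63))*(-2268/95) = -1575*(-2268/95) = 714420/19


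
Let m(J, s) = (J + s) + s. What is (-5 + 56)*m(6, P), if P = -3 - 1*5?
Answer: -510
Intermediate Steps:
P = -8 (P = -3 - 5 = -8)
m(J, s) = J + 2*s
(-5 + 56)*m(6, P) = (-5 + 56)*(6 + 2*(-8)) = 51*(6 - 16) = 51*(-10) = -510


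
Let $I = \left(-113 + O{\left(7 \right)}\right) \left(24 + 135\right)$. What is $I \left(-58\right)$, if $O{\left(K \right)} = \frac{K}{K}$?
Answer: $1032864$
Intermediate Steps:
$O{\left(K \right)} = 1$
$I = -17808$ ($I = \left(-113 + 1\right) \left(24 + 135\right) = \left(-112\right) 159 = -17808$)
$I \left(-58\right) = \left(-17808\right) \left(-58\right) = 1032864$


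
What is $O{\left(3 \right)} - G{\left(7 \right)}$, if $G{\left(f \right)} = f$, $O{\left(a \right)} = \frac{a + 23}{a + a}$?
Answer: $- \frac{8}{3} \approx -2.6667$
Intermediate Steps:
$O{\left(a \right)} = \frac{23 + a}{2 a}$
$O{\left(3 \right)} - G{\left(7 \right)} = \frac{23 + 3}{2 \cdot 3} - 7 = \frac{1}{2} \cdot \frac{1}{3} \cdot 26 - 7 = \frac{13}{3} - 7 = - \frac{8}{3}$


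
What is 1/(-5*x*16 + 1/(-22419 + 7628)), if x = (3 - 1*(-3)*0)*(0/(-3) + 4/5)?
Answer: -14791/2839873 ≈ -0.0052083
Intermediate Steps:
x = 12/5 (x = (3 + 3*0)*(0*(-1/3) + 4*(1/5)) = (3 + 0)*(0 + 4/5) = 3*(4/5) = 12/5 ≈ 2.4000)
1/(-5*x*16 + 1/(-22419 + 7628)) = 1/(-5*12/5*16 + 1/(-22419 + 7628)) = 1/(-12*16 + 1/(-14791)) = 1/(-192 - 1/14791) = 1/(-2839873/14791) = -14791/2839873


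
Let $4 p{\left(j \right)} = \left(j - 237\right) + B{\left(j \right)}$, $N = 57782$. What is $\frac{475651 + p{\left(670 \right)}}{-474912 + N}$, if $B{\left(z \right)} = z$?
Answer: $- \frac{1903707}{1668520} \approx -1.141$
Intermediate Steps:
$p{\left(j \right)} = - \frac{237}{4} + \frac{j}{2}$ ($p{\left(j \right)} = \frac{\left(j - 237\right) + j}{4} = \frac{\left(-237 + j\right) + j}{4} = \frac{-237 + 2 j}{4} = - \frac{237}{4} + \frac{j}{2}$)
$\frac{475651 + p{\left(670 \right)}}{-474912 + N} = \frac{475651 + \left(- \frac{237}{4} + \frac{1}{2} \cdot 670\right)}{-474912 + 57782} = \frac{475651 + \left(- \frac{237}{4} + 335\right)}{-417130} = \left(475651 + \frac{1103}{4}\right) \left(- \frac{1}{417130}\right) = \frac{1903707}{4} \left(- \frac{1}{417130}\right) = - \frac{1903707}{1668520}$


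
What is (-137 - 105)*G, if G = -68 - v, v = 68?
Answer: 32912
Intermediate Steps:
G = -136 (G = -68 - 1*68 = -68 - 68 = -136)
(-137 - 105)*G = (-137 - 105)*(-136) = -242*(-136) = 32912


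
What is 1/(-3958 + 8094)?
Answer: 1/4136 ≈ 0.00024178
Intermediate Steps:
1/(-3958 + 8094) = 1/4136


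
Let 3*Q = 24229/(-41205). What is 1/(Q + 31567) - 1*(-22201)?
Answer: 86631198821291/3902130476 ≈ 22201.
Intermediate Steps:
Q = -24229/123615 (Q = (24229/(-41205))/3 = (24229*(-1/41205))/3 = (⅓)*(-24229/41205) = -24229/123615 ≈ -0.19600)
1/(Q + 31567) - 1*(-22201) = 1/(-24229/123615 + 31567) - 1*(-22201) = 1/(3902130476/123615) + 22201 = 123615/3902130476 + 22201 = 86631198821291/3902130476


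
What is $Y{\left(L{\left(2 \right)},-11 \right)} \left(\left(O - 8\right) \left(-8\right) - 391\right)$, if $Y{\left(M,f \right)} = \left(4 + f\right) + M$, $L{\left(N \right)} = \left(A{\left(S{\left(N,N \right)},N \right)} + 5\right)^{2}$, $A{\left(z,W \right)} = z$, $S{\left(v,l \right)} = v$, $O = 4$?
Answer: $-15078$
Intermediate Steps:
$L{\left(N \right)} = \left(5 + N\right)^{2}$ ($L{\left(N \right)} = \left(N + 5\right)^{2} = \left(5 + N\right)^{2}$)
$Y{\left(M,f \right)} = 4 + M + f$
$Y{\left(L{\left(2 \right)},-11 \right)} \left(\left(O - 8\right) \left(-8\right) - 391\right) = \left(4 + \left(5 + 2\right)^{2} - 11\right) \left(\left(4 - 8\right) \left(-8\right) - 391\right) = \left(4 + 7^{2} - 11\right) \left(\left(-4\right) \left(-8\right) - 391\right) = \left(4 + 49 - 11\right) \left(32 - 391\right) = 42 \left(-359\right) = -15078$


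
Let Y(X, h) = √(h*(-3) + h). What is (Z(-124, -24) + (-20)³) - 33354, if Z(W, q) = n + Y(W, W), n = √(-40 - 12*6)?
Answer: -41354 + 2*√62 + 4*I*√7 ≈ -41338.0 + 10.583*I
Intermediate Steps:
Y(X, h) = √2*√(-h) (Y(X, h) = √(-3*h + h) = √(-2*h) = √2*√(-h))
n = 4*I*√7 (n = √(-40 - 72) = √(-112) = 4*I*√7 ≈ 10.583*I)
Z(W, q) = √2*√(-W) + 4*I*√7 (Z(W, q) = 4*I*√7 + √2*√(-W) = √2*√(-W) + 4*I*√7)
(Z(-124, -24) + (-20)³) - 33354 = ((√2*√(-1*(-124)) + 4*I*√7) + (-20)³) - 33354 = ((√2*√124 + 4*I*√7) - 8000) - 33354 = ((√2*(2*√31) + 4*I*√7) - 8000) - 33354 = ((2*√62 + 4*I*√7) - 8000) - 33354 = (-8000 + 2*√62 + 4*I*√7) - 33354 = -41354 + 2*√62 + 4*I*√7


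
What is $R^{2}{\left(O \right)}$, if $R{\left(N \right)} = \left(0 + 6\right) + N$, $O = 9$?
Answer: $225$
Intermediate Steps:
$R{\left(N \right)} = 6 + N$
$R^{2}{\left(O \right)} = \left(6 + 9\right)^{2} = 15^{2} = 225$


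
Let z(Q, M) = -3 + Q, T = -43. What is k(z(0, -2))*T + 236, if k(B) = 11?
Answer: -237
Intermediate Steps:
k(z(0, -2))*T + 236 = 11*(-43) + 236 = -473 + 236 = -237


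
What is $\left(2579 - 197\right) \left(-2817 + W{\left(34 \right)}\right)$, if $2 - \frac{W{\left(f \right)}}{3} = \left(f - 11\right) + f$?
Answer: $-7103124$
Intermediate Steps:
$W{\left(f \right)} = 39 - 6 f$ ($W{\left(f \right)} = 6 - 3 \left(\left(f - 11\right) + f\right) = 6 - 3 \left(\left(-11 + f\right) + f\right) = 6 - 3 \left(-11 + 2 f\right) = 6 - \left(-33 + 6 f\right) = 39 - 6 f$)
$\left(2579 - 197\right) \left(-2817 + W{\left(34 \right)}\right) = \left(2579 - 197\right) \left(-2817 + \left(39 - 204\right)\right) = 2382 \left(-2817 + \left(39 - 204\right)\right) = 2382 \left(-2817 - 165\right) = 2382 \left(-2982\right) = -7103124$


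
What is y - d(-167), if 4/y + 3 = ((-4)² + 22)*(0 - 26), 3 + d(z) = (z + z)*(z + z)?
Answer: -110549027/991 ≈ -1.1155e+5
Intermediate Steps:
d(z) = -3 + 4*z² (d(z) = -3 + (z + z)*(z + z) = -3 + (2*z)*(2*z) = -3 + 4*z²)
y = -4/991 (y = 4/(-3 + ((-4)² + 22)*(0 - 26)) = 4/(-3 + (16 + 22)*(-26)) = 4/(-3 + 38*(-26)) = 4/(-3 - 988) = 4/(-991) = 4*(-1/991) = -4/991 ≈ -0.0040363)
y - d(-167) = -4/991 - (-3 + 4*(-167)²) = -4/991 - (-3 + 4*27889) = -4/991 - (-3 + 111556) = -4/991 - 1*111553 = -4/991 - 111553 = -110549027/991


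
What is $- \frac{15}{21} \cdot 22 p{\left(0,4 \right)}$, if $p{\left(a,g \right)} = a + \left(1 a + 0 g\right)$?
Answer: $0$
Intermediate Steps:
$p{\left(a,g \right)} = 2 a$ ($p{\left(a,g \right)} = a + \left(a + 0\right) = a + a = 2 a$)
$- \frac{15}{21} \cdot 22 p{\left(0,4 \right)} = - \frac{15}{21} \cdot 22 \cdot 2 \cdot 0 = \left(-15\right) \frac{1}{21} \cdot 22 \cdot 0 = \left(- \frac{5}{7}\right) 22 \cdot 0 = \left(- \frac{110}{7}\right) 0 = 0$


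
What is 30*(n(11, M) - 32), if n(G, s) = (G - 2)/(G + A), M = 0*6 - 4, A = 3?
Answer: -6585/7 ≈ -940.71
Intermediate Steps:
M = -4 (M = 0 - 4 = -4)
n(G, s) = (-2 + G)/(3 + G) (n(G, s) = (G - 2)/(G + 3) = (-2 + G)/(3 + G))
30*(n(11, M) - 32) = 30*((-2 + 11)/(3 + 11) - 32) = 30*(9/14 - 32) = 30*(-439/14) = -6585/7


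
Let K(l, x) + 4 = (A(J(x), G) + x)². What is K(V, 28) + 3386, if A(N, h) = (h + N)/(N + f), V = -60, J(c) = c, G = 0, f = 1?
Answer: 3549862/841 ≈ 4221.0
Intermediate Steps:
A(N, h) = (N + h)/(1 + N) (A(N, h) = (h + N)/(N + 1) = (N + h)/(1 + N))
K(l, x) = -4 + (x + x/(1 + x))² (K(l, x) = -4 + ((x + 0)/(1 + x) + x)² = -4 + (x/(1 + x) + x)² = -4 + (x + x/(1 + x))²)
K(V, 28) + 3386 = (-4 + 28²*(2 + 28)²/(1 + 28)²) + 3386 = (-4 + 784*30²/29²) + 3386 = (-4 + 784*(1/841)*900) + 3386 = (-4 + 705600/841) + 3386 = 702236/841 + 3386 = 3549862/841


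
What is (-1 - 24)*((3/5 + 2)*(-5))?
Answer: 325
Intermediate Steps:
(-1 - 24)*((3/5 + 2)*(-5)) = -25*(3*(⅕) + 2)*(-5) = -25*(⅗ + 2)*(-5) = -65*(-5) = -25*(-13) = 325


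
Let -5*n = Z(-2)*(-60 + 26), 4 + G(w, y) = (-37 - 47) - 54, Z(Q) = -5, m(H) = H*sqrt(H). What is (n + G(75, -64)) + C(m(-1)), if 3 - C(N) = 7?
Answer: -180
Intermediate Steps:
m(H) = H**(3/2)
C(N) = -4 (C(N) = 3 - 1*7 = 3 - 7 = -4)
G(w, y) = -142 (G(w, y) = -4 + ((-37 - 47) - 54) = -4 + (-84 - 54) = -4 - 138 = -142)
n = -34 (n = -(-1)*(-60 + 26) = -(-1)*(-34) = -1/5*170 = -34)
(n + G(75, -64)) + C(m(-1)) = (-34 - 142) - 4 = -176 - 4 = -180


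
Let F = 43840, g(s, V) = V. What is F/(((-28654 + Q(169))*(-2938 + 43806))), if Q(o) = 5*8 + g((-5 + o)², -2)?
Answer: -1370/36546209 ≈ -3.7487e-5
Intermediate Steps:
Q(o) = 38 (Q(o) = 5*8 - 2 = 40 - 2 = 38)
F/(((-28654 + Q(169))*(-2938 + 43806))) = 43840/(((-28654 + 38)*(-2938 + 43806))) = 43840/((-28616*40868)) = 43840/(-1169478688) = 43840*(-1/1169478688) = -1370/36546209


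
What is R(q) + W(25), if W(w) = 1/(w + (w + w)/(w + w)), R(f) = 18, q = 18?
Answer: 469/26 ≈ 18.038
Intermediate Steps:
W(w) = 1/(1 + w) (W(w) = 1/(w + (2*w)/((2*w))) = 1/(w + (2*w)*(1/(2*w))) = 1/(w + 1) = 1/(1 + w))
R(q) + W(25) = 18 + 1/(1 + 25) = 18 + 1/26 = 469/26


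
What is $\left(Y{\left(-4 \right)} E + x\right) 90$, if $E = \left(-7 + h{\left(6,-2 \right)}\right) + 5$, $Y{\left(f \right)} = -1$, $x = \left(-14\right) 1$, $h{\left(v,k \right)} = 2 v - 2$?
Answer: $-1980$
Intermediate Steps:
$h{\left(v,k \right)} = -2 + 2 v$
$x = -14$
$E = 8$ ($E = \left(-7 + \left(-2 + 2 \cdot 6\right)\right) + 5 = \left(-7 + \left(-2 + 12\right)\right) + 5 = \left(-7 + 10\right) + 5 = 3 + 5 = 8$)
$\left(Y{\left(-4 \right)} E + x\right) 90 = \left(\left(-1\right) 8 - 14\right) 90 = \left(-8 - 14\right) 90 = \left(-22\right) 90 = -1980$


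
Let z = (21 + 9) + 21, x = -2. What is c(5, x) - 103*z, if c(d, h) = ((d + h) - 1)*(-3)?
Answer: -5259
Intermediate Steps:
z = 51 (z = 30 + 21 = 51)
c(d, h) = 3 - 3*d - 3*h (c(d, h) = (-1 + d + h)*(-3) = 3 - 3*d - 3*h)
c(5, x) - 103*z = (3 - 3*5 - 3*(-2)) - 103*51 = (3 - 15 + 6) - 5253 = -6 - 5253 = -5259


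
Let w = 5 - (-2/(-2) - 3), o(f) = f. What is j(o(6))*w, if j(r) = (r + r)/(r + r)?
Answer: 7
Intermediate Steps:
j(r) = 1 (j(r) = (2*r)/((2*r)) = (2*r)*(1/(2*r)) = 1)
w = 7 (w = 5 - (-2*(-½) - 3) = 5 - (1 - 3) = 5 - (-2) = 5 - 1*(-2) = 5 + 2 = 7)
j(o(6))*w = 1*7 = 7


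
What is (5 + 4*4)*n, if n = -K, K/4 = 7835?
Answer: -658140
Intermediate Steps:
K = 31340 (K = 4*7835 = 31340)
n = -31340 (n = -1*31340 = -31340)
(5 + 4*4)*n = (5 + 4*4)*(-31340) = (5 + 16)*(-31340) = 21*(-31340) = -658140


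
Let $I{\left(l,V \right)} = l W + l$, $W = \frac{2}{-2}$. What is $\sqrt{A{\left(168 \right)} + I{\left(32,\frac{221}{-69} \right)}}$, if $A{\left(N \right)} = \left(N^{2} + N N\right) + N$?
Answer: $2 \sqrt{14154} \approx 237.94$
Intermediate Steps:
$W = -1$ ($W = 2 \left(- \frac{1}{2}\right) = -1$)
$A{\left(N \right)} = N + 2 N^{2}$ ($A{\left(N \right)} = \left(N^{2} + N^{2}\right) + N = 2 N^{2} + N = N + 2 N^{2}$)
$I{\left(l,V \right)} = 0$ ($I{\left(l,V \right)} = l \left(-1\right) + l = - l + l = 0$)
$\sqrt{A{\left(168 \right)} + I{\left(32,\frac{221}{-69} \right)}} = \sqrt{168 \left(1 + 2 \cdot 168\right) + 0} = \sqrt{168 \left(1 + 336\right) + 0} = \sqrt{168 \cdot 337 + 0} = \sqrt{56616 + 0} = \sqrt{56616} = 2 \sqrt{14154}$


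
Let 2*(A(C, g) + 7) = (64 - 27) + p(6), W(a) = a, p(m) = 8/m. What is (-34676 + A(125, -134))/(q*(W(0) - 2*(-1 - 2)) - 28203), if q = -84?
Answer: 207983/172242 ≈ 1.2075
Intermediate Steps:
A(C, g) = 73/6 (A(C, g) = -7 + ((64 - 27) + 8/6)/2 = -7 + (37 + 8*(1/6))/2 = -7 + (37 + 4/3)/2 = -7 + (1/2)*(115/3) = -7 + 115/6 = 73/6)
(-34676 + A(125, -134))/(q*(W(0) - 2*(-1 - 2)) - 28203) = (-34676 + 73/6)/(-84*(0 - 2*(-1 - 2)) - 28203) = -207983/(6*(-84*(0 - 2*(-3)) - 28203)) = -207983/(6*(-84*(0 + 6) - 28203)) = -207983/(6*(-84*6 - 28203)) = -207983/(6*(-504 - 28203)) = -207983/6/(-28707) = -207983/6*(-1/28707) = 207983/172242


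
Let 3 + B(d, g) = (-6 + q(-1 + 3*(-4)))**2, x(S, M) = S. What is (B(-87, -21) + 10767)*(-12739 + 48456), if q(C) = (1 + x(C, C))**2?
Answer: 1064652336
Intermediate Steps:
q(C) = (1 + C)**2
B(d, g) = 19041 (B(d, g) = -3 + (-6 + (1 + (-1 + 3*(-4)))**2)**2 = -3 + (-6 + (1 + (-1 - 12))**2)**2 = -3 + (-6 + (1 - 13)**2)**2 = -3 + (-6 + (-12)**2)**2 = -3 + (-6 + 144)**2 = -3 + 138**2 = -3 + 19044 = 19041)
(B(-87, -21) + 10767)*(-12739 + 48456) = (19041 + 10767)*(-12739 + 48456) = 29808*35717 = 1064652336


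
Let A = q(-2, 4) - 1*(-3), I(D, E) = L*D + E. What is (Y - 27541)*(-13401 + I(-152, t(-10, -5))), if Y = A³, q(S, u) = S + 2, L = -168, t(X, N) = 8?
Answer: -334102502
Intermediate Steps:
q(S, u) = 2 + S
I(D, E) = E - 168*D (I(D, E) = -168*D + E = E - 168*D)
A = 3 (A = (2 - 2) - 1*(-3) = 0 + 3 = 3)
Y = 27 (Y = 3³ = 27)
(Y - 27541)*(-13401 + I(-152, t(-10, -5))) = (27 - 27541)*(-13401 + (8 - 168*(-152))) = -27514*(-13401 + (8 + 25536)) = -27514*(-13401 + 25544) = -27514*12143 = -334102502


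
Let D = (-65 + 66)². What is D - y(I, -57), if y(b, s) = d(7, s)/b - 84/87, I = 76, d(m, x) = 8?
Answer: 1025/551 ≈ 1.8603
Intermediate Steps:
y(b, s) = -28/29 + 8/b (y(b, s) = 8/b - 84/87 = 8/b - 84*1/87 = 8/b - 28/29 = -28/29 + 8/b)
D = 1 (D = 1² = 1)
D - y(I, -57) = 1 - (-28/29 + 8/76) = 1 - (-28/29 + 8*(1/76)) = 1 - (-28/29 + 2/19) = 1 - 1*(-474/551) = 1 + 474/551 = 1025/551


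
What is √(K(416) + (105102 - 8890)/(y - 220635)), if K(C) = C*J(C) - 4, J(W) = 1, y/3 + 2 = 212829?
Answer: √17993364260586/208923 ≈ 20.303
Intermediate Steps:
y = 638481 (y = -6 + 3*212829 = -6 + 638487 = 638481)
K(C) = -4 + C (K(C) = C*1 - 4 = C - 4 = -4 + C)
√(K(416) + (105102 - 8890)/(y - 220635)) = √((-4 + 416) + (105102 - 8890)/(638481 - 220635)) = √(412 + 96212/417846) = √(412 + 96212*(1/417846)) = √(412 + 48106/208923) = √(86124382/208923) = √17993364260586/208923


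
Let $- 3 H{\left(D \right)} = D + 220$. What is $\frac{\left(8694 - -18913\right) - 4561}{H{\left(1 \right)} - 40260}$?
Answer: $- \frac{69138}{121001} \approx -0.57138$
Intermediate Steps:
$H{\left(D \right)} = - \frac{220}{3} - \frac{D}{3}$ ($H{\left(D \right)} = - \frac{D + 220}{3} = - \frac{220 + D}{3} = - \frac{220}{3} - \frac{D}{3}$)
$\frac{\left(8694 - -18913\right) - 4561}{H{\left(1 \right)} - 40260} = \frac{\left(8694 - -18913\right) - 4561}{\left(- \frac{220}{3} - \frac{1}{3}\right) - 40260} = \frac{\left(8694 + 18913\right) - 4561}{\left(- \frac{220}{3} - \frac{1}{3}\right) - 40260} = \frac{27607 - 4561}{- \frac{221}{3} - 40260} = \frac{23046}{- \frac{121001}{3}} = 23046 \left(- \frac{3}{121001}\right) = - \frac{69138}{121001}$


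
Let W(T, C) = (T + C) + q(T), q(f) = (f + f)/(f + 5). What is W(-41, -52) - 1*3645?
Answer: -67243/18 ≈ -3735.7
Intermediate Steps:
q(f) = 2*f/(5 + f) (q(f) = (2*f)/(5 + f) = 2*f/(5 + f))
W(T, C) = C + T + 2*T/(5 + T) (W(T, C) = (T + C) + 2*T/(5 + T) = (C + T) + 2*T/(5 + T) = C + T + 2*T/(5 + T))
W(-41, -52) - 1*3645 = (2*(-41) + (5 - 41)*(-52 - 41))/(5 - 41) - 1*3645 = (-82 - 36*(-93))/(-36) - 3645 = -(-82 + 3348)/36 - 3645 = -1/36*3266 - 3645 = -1633/18 - 3645 = -67243/18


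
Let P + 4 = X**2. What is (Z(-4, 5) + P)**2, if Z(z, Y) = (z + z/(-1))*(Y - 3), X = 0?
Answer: 16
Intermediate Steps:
Z(z, Y) = 0 (Z(z, Y) = (z + z*(-1))*(-3 + Y) = (z - z)*(-3 + Y) = 0*(-3 + Y) = 0)
P = -4 (P = -4 + 0**2 = -4 + 0 = -4)
(Z(-4, 5) + P)**2 = (0 - 4)**2 = (-4)**2 = 16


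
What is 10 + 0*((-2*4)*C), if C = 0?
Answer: 10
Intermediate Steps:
10 + 0*((-2*4)*C) = 10 + 0*(-2*4*0) = 10 + 0*(-8*0) = 10 + 0*0 = 10 + 0 = 10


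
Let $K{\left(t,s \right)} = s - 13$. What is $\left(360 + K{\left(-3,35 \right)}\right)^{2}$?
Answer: $145924$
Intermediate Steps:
$K{\left(t,s \right)} = -13 + s$ ($K{\left(t,s \right)} = s - 13 = -13 + s$)
$\left(360 + K{\left(-3,35 \right)}\right)^{2} = \left(360 + \left(-13 + 35\right)\right)^{2} = \left(360 + 22\right)^{2} = 382^{2} = 145924$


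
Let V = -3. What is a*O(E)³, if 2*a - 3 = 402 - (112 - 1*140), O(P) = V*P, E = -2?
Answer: 46764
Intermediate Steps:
O(P) = -3*P
a = 433/2 (a = 3/2 + (402 - (112 - 1*140))/2 = 3/2 + (402 - (112 - 140))/2 = 3/2 + (402 - 1*(-28))/2 = 3/2 + (402 + 28)/2 = 3/2 + (½)*430 = 3/2 + 215 = 433/2 ≈ 216.50)
a*O(E)³ = 433*(-3*(-2))³/2 = (433/2)*6³ = (433/2)*216 = 46764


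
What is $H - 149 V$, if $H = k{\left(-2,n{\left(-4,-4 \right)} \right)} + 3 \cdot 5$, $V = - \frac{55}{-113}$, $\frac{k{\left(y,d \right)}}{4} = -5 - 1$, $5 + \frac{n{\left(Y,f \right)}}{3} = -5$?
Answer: $- \frac{9212}{113} \approx -81.522$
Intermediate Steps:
$n{\left(Y,f \right)} = -30$ ($n{\left(Y,f \right)} = -15 + 3 \left(-5\right) = -15 - 15 = -30$)
$k{\left(y,d \right)} = -24$ ($k{\left(y,d \right)} = 4 \left(-5 - 1\right) = 4 \left(-6\right) = -24$)
$V = \frac{55}{113}$ ($V = \left(-55\right) \left(- \frac{1}{113}\right) = \frac{55}{113} \approx 0.48673$)
$H = -9$ ($H = -24 + 3 \cdot 5 = -24 + 15 = -9$)
$H - 149 V = -9 - \frac{8195}{113} = - \frac{9212}{113}$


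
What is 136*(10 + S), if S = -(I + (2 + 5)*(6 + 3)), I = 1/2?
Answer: -7276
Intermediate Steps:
I = 1/2 ≈ 0.50000
S = -127/2 (S = -(1/2 + (2 + 5)*(6 + 3)) = -(1/2 + 7*9) = -(1/2 + 63) = -1*127/2 = -127/2 ≈ -63.500)
136*(10 + S) = 136*(10 - 127/2) = 136*(-107/2) = -7276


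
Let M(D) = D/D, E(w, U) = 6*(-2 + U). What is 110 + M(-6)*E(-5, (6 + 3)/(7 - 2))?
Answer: 544/5 ≈ 108.80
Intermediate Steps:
E(w, U) = -12 + 6*U
M(D) = 1
110 + M(-6)*E(-5, (6 + 3)/(7 - 2)) = 110 + 1*(-12 + 6*((6 + 3)/(7 - 2))) = 110 + 1*(-12 + 6*(9/5)) = 110 + 1*(-12 + 54/5) = 110 + 1*(-6/5) = 110 - 6/5 = 544/5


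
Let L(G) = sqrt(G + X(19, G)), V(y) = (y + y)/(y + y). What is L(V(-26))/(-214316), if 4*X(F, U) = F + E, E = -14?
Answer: -3/428632 ≈ -6.9990e-6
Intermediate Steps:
V(y) = 1 (V(y) = (2*y)/((2*y)) = (2*y)*(1/(2*y)) = 1)
X(F, U) = -7/2 + F/4 (X(F, U) = (F - 14)/4 = (-14 + F)/4 = -7/2 + F/4)
L(G) = sqrt(5/4 + G) (L(G) = sqrt(G + (-7/2 + (1/4)*19)) = sqrt(G + (-7/2 + 19/4)) = sqrt(G + 5/4) = sqrt(5/4 + G))
L(V(-26))/(-214316) = (sqrt(5 + 4*1)/2)/(-214316) = (sqrt(5 + 4)/2)*(-1/214316) = (sqrt(9)/2)*(-1/214316) = ((1/2)*3)*(-1/214316) = (3/2)*(-1/214316) = -3/428632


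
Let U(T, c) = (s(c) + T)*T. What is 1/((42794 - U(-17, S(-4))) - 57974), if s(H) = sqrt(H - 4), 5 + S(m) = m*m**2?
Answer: -15469/239311058 - 17*I*sqrt(73)/239311058 ≈ -6.464e-5 - 6.0694e-7*I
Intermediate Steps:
S(m) = -5 + m**3 (S(m) = -5 + m*m**2 = -5 + m**3)
s(H) = sqrt(-4 + H)
U(T, c) = T*(T + sqrt(-4 + c)) (U(T, c) = (sqrt(-4 + c) + T)*T = (T + sqrt(-4 + c))*T = T*(T + sqrt(-4 + c)))
1/((42794 - U(-17, S(-4))) - 57974) = 1/((42794 - (-17)*(-17 + sqrt(-4 + (-5 + (-4)**3)))) - 57974) = 1/((42794 - (-17)*(-17 + sqrt(-4 + (-5 - 64)))) - 57974) = 1/((42794 - (-17)*(-17 + sqrt(-4 - 69))) - 57974) = 1/((42794 - (-17)*(-17 + sqrt(-73))) - 57974) = 1/((42794 - (-17)*(-17 + I*sqrt(73))) - 57974) = 1/((42794 - (289 - 17*I*sqrt(73))) - 57974) = 1/((42794 + (-289 + 17*I*sqrt(73))) - 57974) = 1/((42505 + 17*I*sqrt(73)) - 57974) = 1/(-15469 + 17*I*sqrt(73))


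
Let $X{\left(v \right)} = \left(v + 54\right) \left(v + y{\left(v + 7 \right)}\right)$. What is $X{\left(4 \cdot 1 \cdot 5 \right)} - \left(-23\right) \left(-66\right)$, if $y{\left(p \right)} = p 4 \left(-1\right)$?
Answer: $-8030$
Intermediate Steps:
$y{\left(p \right)} = - 4 p$ ($y{\left(p \right)} = 4 p \left(-1\right) = - 4 p$)
$X{\left(v \right)} = \left(-28 - 3 v\right) \left(54 + v\right)$ ($X{\left(v \right)} = \left(v + 54\right) \left(v - 4 \left(v + 7\right)\right) = \left(54 + v\right) \left(v - 4 \left(7 + v\right)\right) = \left(54 + v\right) \left(v - \left(28 + 4 v\right)\right) = \left(54 + v\right) \left(-28 - 3 v\right) = \left(-28 - 3 v\right) \left(54 + v\right)$)
$X{\left(4 \cdot 1 \cdot 5 \right)} - \left(-23\right) \left(-66\right) = \left(-1512 - 190 \cdot 4 \cdot 1 \cdot 5 - 3 \left(4 \cdot 1 \cdot 5\right)^{2}\right) - \left(-23\right) \left(-66\right) = \left(-1512 - 190 \cdot 4 \cdot 5 - 3 \left(4 \cdot 5\right)^{2}\right) - 1518 = \left(-1512 - 3800 - 3 \cdot 20^{2}\right) - 1518 = \left(-1512 - 3800 - 1200\right) - 1518 = -6512 - 1518 = -8030$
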